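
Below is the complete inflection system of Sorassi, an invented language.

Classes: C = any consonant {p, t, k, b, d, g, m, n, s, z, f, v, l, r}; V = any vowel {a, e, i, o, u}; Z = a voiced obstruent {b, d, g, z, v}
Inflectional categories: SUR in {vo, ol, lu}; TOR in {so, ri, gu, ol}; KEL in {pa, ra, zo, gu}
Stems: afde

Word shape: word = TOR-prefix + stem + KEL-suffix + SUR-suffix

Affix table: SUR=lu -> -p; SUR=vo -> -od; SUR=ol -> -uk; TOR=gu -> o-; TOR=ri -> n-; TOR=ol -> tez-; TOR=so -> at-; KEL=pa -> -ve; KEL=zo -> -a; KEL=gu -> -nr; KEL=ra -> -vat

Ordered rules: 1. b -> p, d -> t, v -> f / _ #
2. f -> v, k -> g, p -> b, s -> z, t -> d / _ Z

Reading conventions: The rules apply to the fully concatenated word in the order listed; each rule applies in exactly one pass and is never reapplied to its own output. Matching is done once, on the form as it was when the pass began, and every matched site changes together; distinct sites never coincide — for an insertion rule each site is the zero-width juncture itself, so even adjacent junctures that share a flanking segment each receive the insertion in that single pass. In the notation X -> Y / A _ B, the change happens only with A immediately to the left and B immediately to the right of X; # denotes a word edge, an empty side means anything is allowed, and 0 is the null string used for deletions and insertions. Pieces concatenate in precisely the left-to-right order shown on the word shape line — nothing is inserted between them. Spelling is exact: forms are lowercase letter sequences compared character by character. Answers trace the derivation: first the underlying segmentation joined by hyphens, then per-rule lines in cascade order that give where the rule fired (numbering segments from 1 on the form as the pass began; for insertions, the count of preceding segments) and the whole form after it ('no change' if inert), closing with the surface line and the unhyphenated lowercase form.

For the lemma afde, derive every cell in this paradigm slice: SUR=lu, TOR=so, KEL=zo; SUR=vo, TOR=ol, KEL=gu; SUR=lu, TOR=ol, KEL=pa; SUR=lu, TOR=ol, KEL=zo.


cell SUR=lu, TOR=so, KEL=zo:
underlying: at-afde-a-p
1. b -> p, d -> t, v -> f / _ #: no change
2. f -> v, k -> g, p -> b, s -> z, t -> d / _ Z: fires at position(s) 4: atavdeap
surface: atavdeap

cell SUR=vo, TOR=ol, KEL=gu:
underlying: tez-afde-nr-od
1. b -> p, d -> t, v -> f / _ #: fires at position(s) 11: tezafdenrot
2. f -> v, k -> g, p -> b, s -> z, t -> d / _ Z: fires at position(s) 5: tezavdenrot
surface: tezavdenrot

cell SUR=lu, TOR=ol, KEL=pa:
underlying: tez-afde-ve-p
1. b -> p, d -> t, v -> f / _ #: no change
2. f -> v, k -> g, p -> b, s -> z, t -> d / _ Z: fires at position(s) 5: tezavdevep
surface: tezavdevep

cell SUR=lu, TOR=ol, KEL=zo:
underlying: tez-afde-a-p
1. b -> p, d -> t, v -> f / _ #: no change
2. f -> v, k -> g, p -> b, s -> z, t -> d / _ Z: fires at position(s) 5: tezavdeap
surface: tezavdeap


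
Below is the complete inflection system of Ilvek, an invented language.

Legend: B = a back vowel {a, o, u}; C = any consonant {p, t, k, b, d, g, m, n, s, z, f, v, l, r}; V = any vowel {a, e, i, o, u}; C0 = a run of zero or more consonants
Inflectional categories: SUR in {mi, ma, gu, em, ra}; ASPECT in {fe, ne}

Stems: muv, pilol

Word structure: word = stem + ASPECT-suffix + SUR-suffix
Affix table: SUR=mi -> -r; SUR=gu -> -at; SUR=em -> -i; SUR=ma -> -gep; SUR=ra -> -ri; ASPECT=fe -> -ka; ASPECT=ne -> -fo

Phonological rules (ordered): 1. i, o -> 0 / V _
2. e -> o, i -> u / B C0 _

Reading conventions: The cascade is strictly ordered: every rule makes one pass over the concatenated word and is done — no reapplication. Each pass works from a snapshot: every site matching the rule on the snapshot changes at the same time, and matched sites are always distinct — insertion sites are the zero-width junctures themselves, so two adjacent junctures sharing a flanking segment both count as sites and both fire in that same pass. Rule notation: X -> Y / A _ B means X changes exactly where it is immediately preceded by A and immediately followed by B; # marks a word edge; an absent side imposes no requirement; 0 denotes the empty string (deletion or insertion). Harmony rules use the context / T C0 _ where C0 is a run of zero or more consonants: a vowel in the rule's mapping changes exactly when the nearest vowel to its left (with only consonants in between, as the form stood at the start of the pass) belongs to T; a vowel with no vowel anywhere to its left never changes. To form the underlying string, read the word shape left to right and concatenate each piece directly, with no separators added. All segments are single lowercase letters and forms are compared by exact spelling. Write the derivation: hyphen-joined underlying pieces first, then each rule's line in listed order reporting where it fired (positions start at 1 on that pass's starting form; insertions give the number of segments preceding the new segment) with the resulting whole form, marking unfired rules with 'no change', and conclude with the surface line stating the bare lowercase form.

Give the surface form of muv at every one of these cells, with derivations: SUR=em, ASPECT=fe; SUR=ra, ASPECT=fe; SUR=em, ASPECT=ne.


cell SUR=em, ASPECT=fe:
underlying: muv-ka-i
1. i, o -> 0 / V _: fires at position(s) 6: muvka
2. e -> o, i -> u / B C0 _: no change
surface: muvka

cell SUR=ra, ASPECT=fe:
underlying: muv-ka-ri
1. i, o -> 0 / V _: no change
2. e -> o, i -> u / B C0 _: fires at position(s) 7: muvkaru
surface: muvkaru

cell SUR=em, ASPECT=ne:
underlying: muv-fo-i
1. i, o -> 0 / V _: fires at position(s) 6: muvfo
2. e -> o, i -> u / B C0 _: no change
surface: muvfo


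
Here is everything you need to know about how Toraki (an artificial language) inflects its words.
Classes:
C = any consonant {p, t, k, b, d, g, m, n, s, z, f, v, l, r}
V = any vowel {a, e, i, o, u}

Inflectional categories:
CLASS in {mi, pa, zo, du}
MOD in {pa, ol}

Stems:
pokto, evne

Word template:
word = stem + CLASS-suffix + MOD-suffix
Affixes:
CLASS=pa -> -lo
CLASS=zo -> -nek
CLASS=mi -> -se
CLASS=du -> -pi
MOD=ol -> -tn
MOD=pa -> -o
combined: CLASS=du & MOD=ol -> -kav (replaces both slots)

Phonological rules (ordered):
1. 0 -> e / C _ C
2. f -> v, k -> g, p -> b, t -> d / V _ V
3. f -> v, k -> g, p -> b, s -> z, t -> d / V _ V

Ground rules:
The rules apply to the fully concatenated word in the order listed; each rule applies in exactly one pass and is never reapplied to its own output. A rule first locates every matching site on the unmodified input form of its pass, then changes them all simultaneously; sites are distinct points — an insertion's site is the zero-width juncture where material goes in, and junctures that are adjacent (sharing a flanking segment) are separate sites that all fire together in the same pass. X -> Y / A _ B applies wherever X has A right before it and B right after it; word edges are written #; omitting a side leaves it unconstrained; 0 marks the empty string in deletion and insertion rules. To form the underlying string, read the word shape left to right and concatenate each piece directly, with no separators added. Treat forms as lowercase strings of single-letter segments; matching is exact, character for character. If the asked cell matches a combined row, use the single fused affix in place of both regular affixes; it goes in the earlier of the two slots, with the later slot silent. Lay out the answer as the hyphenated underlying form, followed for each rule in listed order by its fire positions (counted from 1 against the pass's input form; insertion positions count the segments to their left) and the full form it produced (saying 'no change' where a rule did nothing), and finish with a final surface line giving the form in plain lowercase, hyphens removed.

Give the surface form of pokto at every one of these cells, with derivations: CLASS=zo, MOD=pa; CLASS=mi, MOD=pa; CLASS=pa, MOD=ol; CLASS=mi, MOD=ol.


cell CLASS=zo, MOD=pa:
underlying: pokto-nek-o
1. 0 -> e / C _ C: inserts after position(s) 3: poketoneko
2. f -> v, k -> g, p -> b, t -> d / V _ V: fires at position(s) 3, 5, 9: pogedonego
3. f -> v, k -> g, p -> b, s -> z, t -> d / V _ V: no change
surface: pogedonego

cell CLASS=mi, MOD=pa:
underlying: pokto-se-o
1. 0 -> e / C _ C: inserts after position(s) 3: poketoseo
2. f -> v, k -> g, p -> b, t -> d / V _ V: fires at position(s) 3, 5: pogedoseo
3. f -> v, k -> g, p -> b, s -> z, t -> d / V _ V: fires at position(s) 7: pogedozeo
surface: pogedozeo

cell CLASS=pa, MOD=ol:
underlying: pokto-lo-tn
1. 0 -> e / C _ C: inserts after position(s) 3, 8: poketoloten
2. f -> v, k -> g, p -> b, t -> d / V _ V: fires at position(s) 3, 5, 9: pogedoloden
3. f -> v, k -> g, p -> b, s -> z, t -> d / V _ V: no change
surface: pogedoloden

cell CLASS=mi, MOD=ol:
underlying: pokto-se-tn
1. 0 -> e / C _ C: inserts after position(s) 3, 8: poketoseten
2. f -> v, k -> g, p -> b, t -> d / V _ V: fires at position(s) 3, 5, 9: pogedoseden
3. f -> v, k -> g, p -> b, s -> z, t -> d / V _ V: fires at position(s) 7: pogedozeden
surface: pogedozeden


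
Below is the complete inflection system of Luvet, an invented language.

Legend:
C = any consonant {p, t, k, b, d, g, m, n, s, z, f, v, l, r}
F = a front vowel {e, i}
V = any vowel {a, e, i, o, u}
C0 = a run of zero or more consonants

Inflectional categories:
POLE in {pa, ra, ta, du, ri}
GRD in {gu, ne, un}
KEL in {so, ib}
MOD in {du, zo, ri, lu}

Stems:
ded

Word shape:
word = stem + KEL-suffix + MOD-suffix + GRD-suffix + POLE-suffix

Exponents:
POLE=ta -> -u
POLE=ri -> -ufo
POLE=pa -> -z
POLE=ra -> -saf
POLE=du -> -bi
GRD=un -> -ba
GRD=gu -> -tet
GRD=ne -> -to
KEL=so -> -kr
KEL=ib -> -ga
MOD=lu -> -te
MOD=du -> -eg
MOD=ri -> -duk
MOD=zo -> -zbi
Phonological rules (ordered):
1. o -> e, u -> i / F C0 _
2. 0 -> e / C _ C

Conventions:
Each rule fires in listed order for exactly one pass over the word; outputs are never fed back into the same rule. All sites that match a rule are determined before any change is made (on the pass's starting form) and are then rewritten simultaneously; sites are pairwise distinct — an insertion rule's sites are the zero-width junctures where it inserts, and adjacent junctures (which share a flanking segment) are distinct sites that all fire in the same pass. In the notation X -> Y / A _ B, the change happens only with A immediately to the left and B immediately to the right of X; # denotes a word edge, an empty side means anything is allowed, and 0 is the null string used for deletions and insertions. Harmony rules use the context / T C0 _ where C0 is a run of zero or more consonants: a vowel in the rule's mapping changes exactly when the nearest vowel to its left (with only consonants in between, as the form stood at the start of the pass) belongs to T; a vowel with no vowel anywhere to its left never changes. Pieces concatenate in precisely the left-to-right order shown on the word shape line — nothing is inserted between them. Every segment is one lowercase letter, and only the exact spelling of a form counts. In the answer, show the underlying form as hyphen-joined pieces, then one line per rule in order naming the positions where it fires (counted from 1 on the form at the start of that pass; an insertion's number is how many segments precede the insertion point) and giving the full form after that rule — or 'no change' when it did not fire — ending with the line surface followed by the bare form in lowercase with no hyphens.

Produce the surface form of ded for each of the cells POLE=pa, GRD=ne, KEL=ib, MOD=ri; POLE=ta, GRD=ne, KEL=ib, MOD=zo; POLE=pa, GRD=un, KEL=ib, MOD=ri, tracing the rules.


cell POLE=pa, GRD=ne, KEL=ib, MOD=ri:
underlying: ded-ga-duk-to-z
1. o -> e, u -> i / F C0 _: no change
2. 0 -> e / C _ C: inserts after position(s) 3, 8: dedegaduketoz
surface: dedegaduketoz

cell POLE=ta, GRD=ne, KEL=ib, MOD=zo:
underlying: ded-ga-zbi-to-u
1. o -> e, u -> i / F C0 _: fires at position(s) 10: dedgazbiteu
2. 0 -> e / C _ C: inserts after position(s) 3, 6: dedegazebiteu
surface: dedegazebiteu

cell POLE=pa, GRD=un, KEL=ib, MOD=ri:
underlying: ded-ga-duk-ba-z
1. o -> e, u -> i / F C0 _: no change
2. 0 -> e / C _ C: inserts after position(s) 3, 8: dedegadukebaz
surface: dedegadukebaz


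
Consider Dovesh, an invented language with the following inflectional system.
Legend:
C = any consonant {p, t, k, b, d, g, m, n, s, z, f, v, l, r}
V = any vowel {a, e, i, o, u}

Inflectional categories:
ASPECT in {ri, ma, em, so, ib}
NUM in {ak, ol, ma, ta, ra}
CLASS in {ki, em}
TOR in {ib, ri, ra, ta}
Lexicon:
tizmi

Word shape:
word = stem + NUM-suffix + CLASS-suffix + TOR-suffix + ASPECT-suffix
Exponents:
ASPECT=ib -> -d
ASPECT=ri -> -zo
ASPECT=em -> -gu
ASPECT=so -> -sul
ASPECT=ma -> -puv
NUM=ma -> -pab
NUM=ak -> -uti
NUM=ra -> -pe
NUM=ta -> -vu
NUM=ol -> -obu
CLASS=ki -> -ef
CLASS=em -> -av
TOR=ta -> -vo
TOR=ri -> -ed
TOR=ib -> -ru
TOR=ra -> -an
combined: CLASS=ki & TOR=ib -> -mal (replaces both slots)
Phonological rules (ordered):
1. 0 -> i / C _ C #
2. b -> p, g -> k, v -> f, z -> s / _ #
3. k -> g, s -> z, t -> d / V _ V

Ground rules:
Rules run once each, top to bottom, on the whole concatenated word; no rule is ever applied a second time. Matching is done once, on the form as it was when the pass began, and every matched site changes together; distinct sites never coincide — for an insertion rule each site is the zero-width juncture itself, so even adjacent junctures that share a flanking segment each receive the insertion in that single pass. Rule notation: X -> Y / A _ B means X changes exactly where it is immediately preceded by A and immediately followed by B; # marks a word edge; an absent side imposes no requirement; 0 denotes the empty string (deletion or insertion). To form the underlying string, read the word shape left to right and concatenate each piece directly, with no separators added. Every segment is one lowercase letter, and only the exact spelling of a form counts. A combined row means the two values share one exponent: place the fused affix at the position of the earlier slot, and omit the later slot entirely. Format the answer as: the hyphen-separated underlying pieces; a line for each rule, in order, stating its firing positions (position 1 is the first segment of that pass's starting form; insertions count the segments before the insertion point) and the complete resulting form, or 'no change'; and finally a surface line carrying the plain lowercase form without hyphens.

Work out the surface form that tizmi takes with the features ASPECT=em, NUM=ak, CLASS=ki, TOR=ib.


underlying: tizmi-uti-mal-gu
1. 0 -> i / C _ C #: no change
2. b -> p, g -> k, v -> f, z -> s / _ #: no change
3. k -> g, s -> z, t -> d / V _ V: fires at position(s) 7: tizmiudimalgu
surface: tizmiudimalgu


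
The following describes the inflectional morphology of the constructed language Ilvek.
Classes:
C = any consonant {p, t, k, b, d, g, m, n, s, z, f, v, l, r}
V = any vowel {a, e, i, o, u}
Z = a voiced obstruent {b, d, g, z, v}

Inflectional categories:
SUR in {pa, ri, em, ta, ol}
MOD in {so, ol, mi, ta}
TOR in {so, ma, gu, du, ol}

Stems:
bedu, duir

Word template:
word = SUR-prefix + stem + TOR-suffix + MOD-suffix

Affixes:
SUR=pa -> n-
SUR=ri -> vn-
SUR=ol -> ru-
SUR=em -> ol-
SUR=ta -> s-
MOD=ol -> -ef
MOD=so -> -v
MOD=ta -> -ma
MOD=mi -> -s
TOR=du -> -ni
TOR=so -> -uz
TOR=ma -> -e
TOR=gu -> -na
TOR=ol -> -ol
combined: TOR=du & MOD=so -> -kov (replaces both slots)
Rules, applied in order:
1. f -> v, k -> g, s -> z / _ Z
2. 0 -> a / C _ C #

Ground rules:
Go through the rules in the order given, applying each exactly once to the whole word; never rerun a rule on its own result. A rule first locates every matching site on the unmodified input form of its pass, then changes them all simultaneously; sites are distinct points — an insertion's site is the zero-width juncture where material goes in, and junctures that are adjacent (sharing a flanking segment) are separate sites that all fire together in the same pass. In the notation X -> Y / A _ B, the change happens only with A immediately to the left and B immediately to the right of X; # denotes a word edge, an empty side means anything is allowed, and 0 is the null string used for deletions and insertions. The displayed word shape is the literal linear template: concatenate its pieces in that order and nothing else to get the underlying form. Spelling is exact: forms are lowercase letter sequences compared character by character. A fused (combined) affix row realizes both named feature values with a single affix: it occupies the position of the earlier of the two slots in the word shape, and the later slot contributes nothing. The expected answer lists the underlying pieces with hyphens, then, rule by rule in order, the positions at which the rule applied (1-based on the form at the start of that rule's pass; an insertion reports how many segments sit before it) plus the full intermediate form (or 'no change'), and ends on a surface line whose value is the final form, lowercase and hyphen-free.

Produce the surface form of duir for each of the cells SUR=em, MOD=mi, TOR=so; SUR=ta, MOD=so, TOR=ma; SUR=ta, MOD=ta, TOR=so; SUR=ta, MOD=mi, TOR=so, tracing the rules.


cell SUR=em, MOD=mi, TOR=so:
underlying: ol-duir-uz-s
1. f -> v, k -> g, s -> z / _ Z: no change
2. 0 -> a / C _ C #: inserts after position(s) 8: olduiruzas
surface: olduiruzas

cell SUR=ta, MOD=so, TOR=ma:
underlying: s-duir-e-v
1. f -> v, k -> g, s -> z / _ Z: fires at position(s) 1: zduirev
2. 0 -> a / C _ C #: no change
surface: zduirev

cell SUR=ta, MOD=ta, TOR=so:
underlying: s-duir-uz-ma
1. f -> v, k -> g, s -> z / _ Z: fires at position(s) 1: zduiruzma
2. 0 -> a / C _ C #: no change
surface: zduiruzma

cell SUR=ta, MOD=mi, TOR=so:
underlying: s-duir-uz-s
1. f -> v, k -> g, s -> z / _ Z: fires at position(s) 1: zduiruzs
2. 0 -> a / C _ C #: inserts after position(s) 7: zduiruzas
surface: zduiruzas


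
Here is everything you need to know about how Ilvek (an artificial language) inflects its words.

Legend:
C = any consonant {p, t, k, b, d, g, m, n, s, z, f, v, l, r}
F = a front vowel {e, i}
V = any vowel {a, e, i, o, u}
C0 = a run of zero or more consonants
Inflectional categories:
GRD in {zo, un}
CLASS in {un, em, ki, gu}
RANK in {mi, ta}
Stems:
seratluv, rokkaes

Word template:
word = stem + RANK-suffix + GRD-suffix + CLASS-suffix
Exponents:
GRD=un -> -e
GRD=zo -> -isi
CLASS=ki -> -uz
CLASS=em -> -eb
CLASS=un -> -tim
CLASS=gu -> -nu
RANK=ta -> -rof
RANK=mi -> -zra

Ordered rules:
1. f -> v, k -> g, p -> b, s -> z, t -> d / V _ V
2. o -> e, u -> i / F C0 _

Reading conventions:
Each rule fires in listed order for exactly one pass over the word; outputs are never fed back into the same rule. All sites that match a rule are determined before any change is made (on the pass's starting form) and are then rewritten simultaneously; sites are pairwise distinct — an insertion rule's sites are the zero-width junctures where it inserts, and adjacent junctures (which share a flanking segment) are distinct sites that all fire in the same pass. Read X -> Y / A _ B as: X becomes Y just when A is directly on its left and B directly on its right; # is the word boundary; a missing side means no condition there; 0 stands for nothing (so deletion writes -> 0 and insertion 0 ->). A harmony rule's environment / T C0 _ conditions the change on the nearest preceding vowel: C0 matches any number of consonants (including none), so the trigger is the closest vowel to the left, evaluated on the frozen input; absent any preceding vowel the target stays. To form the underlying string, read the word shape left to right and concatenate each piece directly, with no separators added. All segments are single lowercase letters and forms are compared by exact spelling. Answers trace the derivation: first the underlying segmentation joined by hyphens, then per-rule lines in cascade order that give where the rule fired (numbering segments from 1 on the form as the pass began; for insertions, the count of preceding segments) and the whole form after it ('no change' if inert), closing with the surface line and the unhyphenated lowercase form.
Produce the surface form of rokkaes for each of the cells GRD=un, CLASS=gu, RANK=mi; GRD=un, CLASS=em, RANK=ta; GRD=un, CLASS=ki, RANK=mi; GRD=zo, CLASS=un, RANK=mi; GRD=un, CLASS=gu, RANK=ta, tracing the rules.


cell GRD=un, CLASS=gu, RANK=mi:
underlying: rokkaes-zra-e-nu
1. f -> v, k -> g, p -> b, s -> z, t -> d / V _ V: no change
2. o -> e, u -> i / F C0 _: fires at position(s) 13: rokkaeszraeni
surface: rokkaeszraeni

cell GRD=un, CLASS=em, RANK=ta:
underlying: rokkaes-rof-e-eb
1. f -> v, k -> g, p -> b, s -> z, t -> d / V _ V: fires at position(s) 10: rokkaesroveeb
2. o -> e, u -> i / F C0 _: fires at position(s) 9: rokkaesreveeb
surface: rokkaesreveeb

cell GRD=un, CLASS=ki, RANK=mi:
underlying: rokkaes-zra-e-uz
1. f -> v, k -> g, p -> b, s -> z, t -> d / V _ V: no change
2. o -> e, u -> i / F C0 _: fires at position(s) 12: rokkaeszraeiz
surface: rokkaeszraeiz

cell GRD=zo, CLASS=un, RANK=mi:
underlying: rokkaes-zra-isi-tim
1. f -> v, k -> g, p -> b, s -> z, t -> d / V _ V: fires at position(s) 12, 14: rokkaeszraizidim
2. o -> e, u -> i / F C0 _: no change
surface: rokkaeszraizidim

cell GRD=un, CLASS=gu, RANK=ta:
underlying: rokkaes-rof-e-nu
1. f -> v, k -> g, p -> b, s -> z, t -> d / V _ V: fires at position(s) 10: rokkaesrovenu
2. o -> e, u -> i / F C0 _: fires at position(s) 9, 13: rokkaesreveni
surface: rokkaesreveni


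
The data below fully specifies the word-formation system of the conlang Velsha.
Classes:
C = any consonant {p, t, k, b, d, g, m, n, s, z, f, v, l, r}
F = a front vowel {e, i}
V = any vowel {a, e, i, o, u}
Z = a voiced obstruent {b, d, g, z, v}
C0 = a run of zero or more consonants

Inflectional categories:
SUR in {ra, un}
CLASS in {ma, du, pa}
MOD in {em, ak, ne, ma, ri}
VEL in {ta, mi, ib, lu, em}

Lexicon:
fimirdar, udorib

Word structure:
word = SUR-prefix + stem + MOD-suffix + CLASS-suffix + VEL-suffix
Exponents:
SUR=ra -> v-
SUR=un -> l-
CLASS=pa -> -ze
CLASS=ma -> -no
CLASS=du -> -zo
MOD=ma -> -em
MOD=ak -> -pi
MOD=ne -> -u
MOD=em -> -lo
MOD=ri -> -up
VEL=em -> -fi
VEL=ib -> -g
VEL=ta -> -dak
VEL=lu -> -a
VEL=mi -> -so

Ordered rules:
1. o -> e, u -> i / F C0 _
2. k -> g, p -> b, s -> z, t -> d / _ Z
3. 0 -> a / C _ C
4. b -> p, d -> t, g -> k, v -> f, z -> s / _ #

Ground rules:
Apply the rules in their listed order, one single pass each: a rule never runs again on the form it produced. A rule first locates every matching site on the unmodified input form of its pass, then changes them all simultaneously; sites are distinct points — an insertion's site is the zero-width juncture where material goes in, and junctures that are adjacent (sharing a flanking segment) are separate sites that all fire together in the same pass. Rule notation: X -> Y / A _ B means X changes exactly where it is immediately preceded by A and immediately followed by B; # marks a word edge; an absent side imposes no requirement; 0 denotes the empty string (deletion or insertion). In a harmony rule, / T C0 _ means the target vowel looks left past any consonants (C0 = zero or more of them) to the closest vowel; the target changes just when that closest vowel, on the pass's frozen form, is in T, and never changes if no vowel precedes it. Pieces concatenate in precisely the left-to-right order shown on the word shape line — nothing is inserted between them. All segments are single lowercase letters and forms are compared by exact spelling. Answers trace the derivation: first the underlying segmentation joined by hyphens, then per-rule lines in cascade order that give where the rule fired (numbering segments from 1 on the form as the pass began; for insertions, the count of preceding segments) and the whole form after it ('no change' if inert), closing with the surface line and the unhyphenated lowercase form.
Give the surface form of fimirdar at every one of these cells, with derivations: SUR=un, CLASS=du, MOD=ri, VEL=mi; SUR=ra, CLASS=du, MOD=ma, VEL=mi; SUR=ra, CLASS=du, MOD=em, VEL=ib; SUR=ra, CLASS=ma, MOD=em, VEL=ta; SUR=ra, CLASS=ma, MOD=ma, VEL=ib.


cell SUR=un, CLASS=du, MOD=ri, VEL=mi:
underlying: l-fimirdar-up-zo-so
1. o -> e, u -> i / F C0 _: no change
2. k -> g, p -> b, s -> z, t -> d / _ Z: fires at position(s) 11: lfimirdarubzoso
3. 0 -> a / C _ C: inserts after position(s) 1, 6, 11: lafimiradarubazoso
4. b -> p, d -> t, g -> k, v -> f, z -> s / _ #: no change
surface: lafimiradarubazoso

cell SUR=ra, CLASS=du, MOD=ma, VEL=mi:
underlying: v-fimirdar-em-zo-so
1. o -> e, u -> i / F C0 _: fires at position(s) 13: vfimirdaremzeso
2. k -> g, p -> b, s -> z, t -> d / _ Z: no change
3. 0 -> a / C _ C: inserts after position(s) 1, 6, 11: vafimiradaremazeso
4. b -> p, d -> t, g -> k, v -> f, z -> s / _ #: no change
surface: vafimiradaremazeso

cell SUR=ra, CLASS=du, MOD=em, VEL=ib:
underlying: v-fimirdar-lo-zo-g
1. o -> e, u -> i / F C0 _: no change
2. k -> g, p -> b, s -> z, t -> d / _ Z: no change
3. 0 -> a / C _ C: inserts after position(s) 1, 6, 9: vafimiradaralozog
4. b -> p, d -> t, g -> k, v -> f, z -> s / _ #: fires at position(s) 17: vafimiradaralozok
surface: vafimiradaralozok

cell SUR=ra, CLASS=ma, MOD=em, VEL=ta:
underlying: v-fimirdar-lo-no-dak
1. o -> e, u -> i / F C0 _: no change
2. k -> g, p -> b, s -> z, t -> d / _ Z: no change
3. 0 -> a / C _ C: inserts after position(s) 1, 6, 9: vafimiradaralonodak
4. b -> p, d -> t, g -> k, v -> f, z -> s / _ #: no change
surface: vafimiradaralonodak

cell SUR=ra, CLASS=ma, MOD=ma, VEL=ib:
underlying: v-fimirdar-em-no-g
1. o -> e, u -> i / F C0 _: fires at position(s) 13: vfimirdaremneg
2. k -> g, p -> b, s -> z, t -> d / _ Z: no change
3. 0 -> a / C _ C: inserts after position(s) 1, 6, 11: vafimiradaremaneg
4. b -> p, d -> t, g -> k, v -> f, z -> s / _ #: fires at position(s) 17: vafimiradaremanek
surface: vafimiradaremanek


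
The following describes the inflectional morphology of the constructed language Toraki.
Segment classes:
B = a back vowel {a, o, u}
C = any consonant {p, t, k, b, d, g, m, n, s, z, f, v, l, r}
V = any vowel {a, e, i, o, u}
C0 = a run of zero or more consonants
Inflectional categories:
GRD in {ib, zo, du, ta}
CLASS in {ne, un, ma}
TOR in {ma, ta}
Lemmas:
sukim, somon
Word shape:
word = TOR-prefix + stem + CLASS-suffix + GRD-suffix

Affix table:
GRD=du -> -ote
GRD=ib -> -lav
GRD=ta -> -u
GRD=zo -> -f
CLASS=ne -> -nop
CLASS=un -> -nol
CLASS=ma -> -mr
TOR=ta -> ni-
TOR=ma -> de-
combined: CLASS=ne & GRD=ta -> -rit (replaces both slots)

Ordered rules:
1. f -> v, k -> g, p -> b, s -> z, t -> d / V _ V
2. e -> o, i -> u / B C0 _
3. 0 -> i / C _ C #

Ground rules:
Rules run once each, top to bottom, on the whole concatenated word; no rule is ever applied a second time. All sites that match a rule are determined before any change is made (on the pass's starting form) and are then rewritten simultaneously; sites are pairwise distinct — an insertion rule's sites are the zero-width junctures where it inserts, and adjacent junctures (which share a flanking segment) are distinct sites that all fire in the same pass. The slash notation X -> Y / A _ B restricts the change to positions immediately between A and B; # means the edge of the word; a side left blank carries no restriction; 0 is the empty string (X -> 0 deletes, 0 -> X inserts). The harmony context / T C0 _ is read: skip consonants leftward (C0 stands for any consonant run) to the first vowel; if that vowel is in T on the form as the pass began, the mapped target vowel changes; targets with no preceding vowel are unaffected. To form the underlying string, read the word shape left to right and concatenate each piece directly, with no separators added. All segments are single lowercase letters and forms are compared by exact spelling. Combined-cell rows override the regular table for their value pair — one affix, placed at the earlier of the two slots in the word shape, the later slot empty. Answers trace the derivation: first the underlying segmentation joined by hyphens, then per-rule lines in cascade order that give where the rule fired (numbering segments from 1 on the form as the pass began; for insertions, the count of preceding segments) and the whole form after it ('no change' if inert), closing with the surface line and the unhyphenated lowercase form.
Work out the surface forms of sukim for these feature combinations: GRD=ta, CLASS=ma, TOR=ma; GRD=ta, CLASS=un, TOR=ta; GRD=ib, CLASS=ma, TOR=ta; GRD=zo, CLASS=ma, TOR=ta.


cell GRD=ta, CLASS=ma, TOR=ma:
underlying: de-sukim-mr-u
1. f -> v, k -> g, p -> b, s -> z, t -> d / V _ V: fires at position(s) 3, 5: dezugimmru
2. e -> o, i -> u / B C0 _: fires at position(s) 6: dezugummru
3. 0 -> i / C _ C #: no change
surface: dezugummru

cell GRD=ta, CLASS=un, TOR=ta:
underlying: ni-sukim-nol-u
1. f -> v, k -> g, p -> b, s -> z, t -> d / V _ V: fires at position(s) 3, 5: nizugimnolu
2. e -> o, i -> u / B C0 _: fires at position(s) 6: nizugumnolu
3. 0 -> i / C _ C #: no change
surface: nizugumnolu

cell GRD=ib, CLASS=ma, TOR=ta:
underlying: ni-sukim-mr-lav
1. f -> v, k -> g, p -> b, s -> z, t -> d / V _ V: fires at position(s) 3, 5: nizugimmrlav
2. e -> o, i -> u / B C0 _: fires at position(s) 6: nizugummrlav
3. 0 -> i / C _ C #: no change
surface: nizugummrlav

cell GRD=zo, CLASS=ma, TOR=ta:
underlying: ni-sukim-mr-f
1. f -> v, k -> g, p -> b, s -> z, t -> d / V _ V: fires at position(s) 3, 5: nizugimmrf
2. e -> o, i -> u / B C0 _: fires at position(s) 6: nizugummrf
3. 0 -> i / C _ C #: inserts after position(s) 9: nizugummrif
surface: nizugummrif


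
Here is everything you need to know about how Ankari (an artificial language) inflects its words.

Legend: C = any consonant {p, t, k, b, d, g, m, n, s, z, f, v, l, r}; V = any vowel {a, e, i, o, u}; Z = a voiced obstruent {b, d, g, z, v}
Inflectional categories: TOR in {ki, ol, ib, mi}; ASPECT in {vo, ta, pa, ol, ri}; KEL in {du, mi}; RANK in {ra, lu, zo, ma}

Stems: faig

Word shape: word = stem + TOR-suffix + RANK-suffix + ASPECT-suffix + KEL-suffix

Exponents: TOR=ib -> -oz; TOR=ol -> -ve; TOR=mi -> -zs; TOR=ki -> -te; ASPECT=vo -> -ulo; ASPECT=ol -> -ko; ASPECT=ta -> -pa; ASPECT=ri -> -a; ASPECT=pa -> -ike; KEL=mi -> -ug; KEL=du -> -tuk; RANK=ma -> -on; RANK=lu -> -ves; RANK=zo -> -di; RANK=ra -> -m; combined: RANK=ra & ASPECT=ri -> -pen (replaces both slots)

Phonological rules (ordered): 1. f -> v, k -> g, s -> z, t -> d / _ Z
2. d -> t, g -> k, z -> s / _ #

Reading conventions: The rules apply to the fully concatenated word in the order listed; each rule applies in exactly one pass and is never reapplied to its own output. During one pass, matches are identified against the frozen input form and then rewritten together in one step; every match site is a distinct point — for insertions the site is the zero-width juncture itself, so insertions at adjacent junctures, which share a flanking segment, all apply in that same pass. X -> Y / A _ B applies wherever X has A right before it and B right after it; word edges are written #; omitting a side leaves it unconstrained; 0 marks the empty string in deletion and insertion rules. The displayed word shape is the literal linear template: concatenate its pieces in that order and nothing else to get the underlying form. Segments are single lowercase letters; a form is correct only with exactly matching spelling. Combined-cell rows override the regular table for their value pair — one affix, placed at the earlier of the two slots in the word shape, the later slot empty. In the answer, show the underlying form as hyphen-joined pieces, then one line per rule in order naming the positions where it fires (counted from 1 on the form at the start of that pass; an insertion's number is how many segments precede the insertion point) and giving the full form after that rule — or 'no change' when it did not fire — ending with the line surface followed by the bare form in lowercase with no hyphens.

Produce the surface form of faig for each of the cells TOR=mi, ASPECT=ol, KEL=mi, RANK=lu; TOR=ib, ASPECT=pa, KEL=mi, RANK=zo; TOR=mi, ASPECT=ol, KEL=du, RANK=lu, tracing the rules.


cell TOR=mi, ASPECT=ol, KEL=mi, RANK=lu:
underlying: faig-zs-ves-ko-ug
1. f -> v, k -> g, s -> z, t -> d / _ Z: fires at position(s) 6: faigzzveskoug
2. d -> t, g -> k, z -> s / _ #: fires at position(s) 13: faigzzveskouk
surface: faigzzveskouk

cell TOR=ib, ASPECT=pa, KEL=mi, RANK=zo:
underlying: faig-oz-di-ike-ug
1. f -> v, k -> g, s -> z, t -> d / _ Z: no change
2. d -> t, g -> k, z -> s / _ #: fires at position(s) 13: faigozdiikeuk
surface: faigozdiikeuk

cell TOR=mi, ASPECT=ol, KEL=du, RANK=lu:
underlying: faig-zs-ves-ko-tuk
1. f -> v, k -> g, s -> z, t -> d / _ Z: fires at position(s) 6: faigzzveskotuk
2. d -> t, g -> k, z -> s / _ #: no change
surface: faigzzveskotuk


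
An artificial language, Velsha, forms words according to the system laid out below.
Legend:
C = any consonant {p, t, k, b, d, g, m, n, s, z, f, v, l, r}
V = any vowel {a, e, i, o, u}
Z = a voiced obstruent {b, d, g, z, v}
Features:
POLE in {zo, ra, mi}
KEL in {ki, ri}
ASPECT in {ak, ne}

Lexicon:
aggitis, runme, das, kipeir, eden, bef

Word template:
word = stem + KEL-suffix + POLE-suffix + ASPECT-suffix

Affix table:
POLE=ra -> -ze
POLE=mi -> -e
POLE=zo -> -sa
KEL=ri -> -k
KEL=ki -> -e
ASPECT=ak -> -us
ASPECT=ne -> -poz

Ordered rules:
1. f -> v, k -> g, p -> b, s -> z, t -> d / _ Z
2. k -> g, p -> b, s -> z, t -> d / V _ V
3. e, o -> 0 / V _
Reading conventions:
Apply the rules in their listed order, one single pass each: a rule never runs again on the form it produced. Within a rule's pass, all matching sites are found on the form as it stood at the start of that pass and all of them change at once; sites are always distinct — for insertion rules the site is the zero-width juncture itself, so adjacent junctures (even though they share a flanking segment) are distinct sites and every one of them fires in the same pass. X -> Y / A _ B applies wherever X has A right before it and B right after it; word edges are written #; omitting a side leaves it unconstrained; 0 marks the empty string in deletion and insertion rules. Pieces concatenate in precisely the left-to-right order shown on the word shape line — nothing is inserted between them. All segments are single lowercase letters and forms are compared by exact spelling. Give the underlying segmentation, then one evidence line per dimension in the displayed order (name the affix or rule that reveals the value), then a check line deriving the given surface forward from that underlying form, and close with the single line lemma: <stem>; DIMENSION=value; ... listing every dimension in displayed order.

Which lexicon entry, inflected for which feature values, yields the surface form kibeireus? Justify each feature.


underlying: kipeir-e-e-us
POLE=mi - signalled by the affix -e
KEL=ki - signalled by the affix -e
ASPECT=ak - signalled by the affix -us
check: kipeireeus -> kipeireeus -> kibeireeus -> kibeireus
lemma: kipeir; POLE=mi; KEL=ki; ASPECT=ak


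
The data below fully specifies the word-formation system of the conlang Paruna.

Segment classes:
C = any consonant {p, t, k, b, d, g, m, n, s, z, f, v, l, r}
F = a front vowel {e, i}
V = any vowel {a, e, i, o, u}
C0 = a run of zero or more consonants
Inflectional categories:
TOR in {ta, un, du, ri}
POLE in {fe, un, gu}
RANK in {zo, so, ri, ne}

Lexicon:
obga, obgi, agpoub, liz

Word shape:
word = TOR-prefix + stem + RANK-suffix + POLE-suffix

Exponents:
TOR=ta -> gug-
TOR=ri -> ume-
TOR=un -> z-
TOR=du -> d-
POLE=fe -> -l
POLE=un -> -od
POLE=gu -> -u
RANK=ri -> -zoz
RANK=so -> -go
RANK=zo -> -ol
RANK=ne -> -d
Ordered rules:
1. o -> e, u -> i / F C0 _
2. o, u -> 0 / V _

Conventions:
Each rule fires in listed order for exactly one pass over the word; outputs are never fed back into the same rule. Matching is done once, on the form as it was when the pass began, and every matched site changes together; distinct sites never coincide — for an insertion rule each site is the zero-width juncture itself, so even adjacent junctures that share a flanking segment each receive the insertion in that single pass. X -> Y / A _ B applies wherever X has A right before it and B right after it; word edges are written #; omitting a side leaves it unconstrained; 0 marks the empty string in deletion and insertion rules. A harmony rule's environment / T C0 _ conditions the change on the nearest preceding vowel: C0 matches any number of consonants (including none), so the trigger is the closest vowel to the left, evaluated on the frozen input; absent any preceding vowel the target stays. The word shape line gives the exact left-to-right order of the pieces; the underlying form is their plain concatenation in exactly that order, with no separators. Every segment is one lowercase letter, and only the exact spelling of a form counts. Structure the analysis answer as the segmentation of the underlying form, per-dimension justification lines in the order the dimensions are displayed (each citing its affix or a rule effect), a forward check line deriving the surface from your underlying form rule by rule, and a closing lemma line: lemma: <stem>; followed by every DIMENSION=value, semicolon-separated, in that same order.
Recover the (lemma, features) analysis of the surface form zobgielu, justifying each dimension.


underlying: z-obgi-ol-u
TOR=un - signalled by the affix z-
POLE=gu - signalled by the affix -u
RANK=zo - signalled by the affix -ol
check: zobgiolu -> zobgielu -> zobgielu
lemma: obgi; TOR=un; POLE=gu; RANK=zo


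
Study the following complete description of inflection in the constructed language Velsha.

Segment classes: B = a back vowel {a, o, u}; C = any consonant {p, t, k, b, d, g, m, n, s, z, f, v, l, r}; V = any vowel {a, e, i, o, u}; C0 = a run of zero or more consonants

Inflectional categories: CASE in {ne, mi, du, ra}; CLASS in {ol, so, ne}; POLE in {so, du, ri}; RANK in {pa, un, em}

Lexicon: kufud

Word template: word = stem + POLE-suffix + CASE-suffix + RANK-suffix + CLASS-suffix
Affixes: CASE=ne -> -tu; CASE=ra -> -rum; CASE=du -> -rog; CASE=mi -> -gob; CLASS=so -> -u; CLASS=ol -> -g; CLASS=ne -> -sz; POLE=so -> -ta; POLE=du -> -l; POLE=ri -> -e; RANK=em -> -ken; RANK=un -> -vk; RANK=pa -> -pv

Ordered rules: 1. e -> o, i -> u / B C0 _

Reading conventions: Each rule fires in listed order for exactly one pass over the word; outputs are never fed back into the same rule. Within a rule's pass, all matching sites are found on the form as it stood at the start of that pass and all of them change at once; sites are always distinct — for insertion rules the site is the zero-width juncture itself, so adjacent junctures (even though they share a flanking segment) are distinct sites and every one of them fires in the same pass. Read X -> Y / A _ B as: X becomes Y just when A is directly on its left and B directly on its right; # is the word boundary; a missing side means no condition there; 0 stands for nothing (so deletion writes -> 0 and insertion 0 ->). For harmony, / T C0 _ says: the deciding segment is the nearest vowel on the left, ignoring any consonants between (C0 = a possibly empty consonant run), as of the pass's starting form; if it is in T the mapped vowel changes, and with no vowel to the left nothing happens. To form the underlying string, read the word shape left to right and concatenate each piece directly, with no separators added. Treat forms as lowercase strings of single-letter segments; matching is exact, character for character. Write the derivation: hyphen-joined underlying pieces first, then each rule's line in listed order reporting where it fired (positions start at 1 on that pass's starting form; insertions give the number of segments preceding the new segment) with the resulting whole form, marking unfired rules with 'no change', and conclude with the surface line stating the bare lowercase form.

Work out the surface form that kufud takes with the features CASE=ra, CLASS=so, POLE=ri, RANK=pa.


underlying: kufud-e-rum-pv-u
1. e -> o, i -> u / B C0 _: fires at position(s) 6: kufudorumpvu
surface: kufudorumpvu


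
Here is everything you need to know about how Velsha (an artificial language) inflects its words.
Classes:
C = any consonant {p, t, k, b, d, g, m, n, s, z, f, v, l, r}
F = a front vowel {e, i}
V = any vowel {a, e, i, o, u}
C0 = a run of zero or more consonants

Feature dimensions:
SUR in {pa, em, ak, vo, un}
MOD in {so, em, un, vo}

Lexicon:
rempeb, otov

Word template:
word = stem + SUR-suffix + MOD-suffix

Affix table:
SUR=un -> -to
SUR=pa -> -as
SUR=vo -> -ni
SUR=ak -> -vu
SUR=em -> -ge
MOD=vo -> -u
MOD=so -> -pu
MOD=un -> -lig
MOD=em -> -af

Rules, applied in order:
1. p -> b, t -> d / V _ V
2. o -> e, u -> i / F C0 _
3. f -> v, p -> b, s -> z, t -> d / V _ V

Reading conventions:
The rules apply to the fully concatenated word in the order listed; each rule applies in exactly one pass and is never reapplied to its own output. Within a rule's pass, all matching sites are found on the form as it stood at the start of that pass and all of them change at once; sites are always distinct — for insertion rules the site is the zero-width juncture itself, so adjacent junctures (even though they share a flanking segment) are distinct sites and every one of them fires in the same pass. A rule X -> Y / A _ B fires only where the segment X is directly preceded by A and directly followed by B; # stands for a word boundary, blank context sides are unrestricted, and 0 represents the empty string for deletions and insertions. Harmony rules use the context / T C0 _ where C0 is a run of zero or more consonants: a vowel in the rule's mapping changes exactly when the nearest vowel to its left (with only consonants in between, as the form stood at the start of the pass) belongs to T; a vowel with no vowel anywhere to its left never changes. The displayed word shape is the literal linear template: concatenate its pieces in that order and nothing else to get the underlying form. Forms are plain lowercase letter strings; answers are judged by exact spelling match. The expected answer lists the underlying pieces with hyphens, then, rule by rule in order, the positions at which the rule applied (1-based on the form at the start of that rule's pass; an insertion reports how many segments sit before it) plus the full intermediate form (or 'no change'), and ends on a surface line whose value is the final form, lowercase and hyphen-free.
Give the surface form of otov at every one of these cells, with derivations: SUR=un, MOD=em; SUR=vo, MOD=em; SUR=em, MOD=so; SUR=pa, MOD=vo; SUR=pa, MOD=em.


cell SUR=un, MOD=em:
underlying: otov-to-af
1. p -> b, t -> d / V _ V: fires at position(s) 2: odovtoaf
2. o -> e, u -> i / F C0 _: no change
3. f -> v, p -> b, s -> z, t -> d / V _ V: no change
surface: odovtoaf

cell SUR=vo, MOD=em:
underlying: otov-ni-af
1. p -> b, t -> d / V _ V: fires at position(s) 2: odovniaf
2. o -> e, u -> i / F C0 _: no change
3. f -> v, p -> b, s -> z, t -> d / V _ V: no change
surface: odovniaf

cell SUR=em, MOD=so:
underlying: otov-ge-pu
1. p -> b, t -> d / V _ V: fires at position(s) 2, 7: odovgebu
2. o -> e, u -> i / F C0 _: fires at position(s) 8: odovgebi
3. f -> v, p -> b, s -> z, t -> d / V _ V: no change
surface: odovgebi

cell SUR=pa, MOD=vo:
underlying: otov-as-u
1. p -> b, t -> d / V _ V: fires at position(s) 2: odovasu
2. o -> e, u -> i / F C0 _: no change
3. f -> v, p -> b, s -> z, t -> d / V _ V: fires at position(s) 6: odovazu
surface: odovazu

cell SUR=pa, MOD=em:
underlying: otov-as-af
1. p -> b, t -> d / V _ V: fires at position(s) 2: odovasaf
2. o -> e, u -> i / F C0 _: no change
3. f -> v, p -> b, s -> z, t -> d / V _ V: fires at position(s) 6: odovazaf
surface: odovazaf
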